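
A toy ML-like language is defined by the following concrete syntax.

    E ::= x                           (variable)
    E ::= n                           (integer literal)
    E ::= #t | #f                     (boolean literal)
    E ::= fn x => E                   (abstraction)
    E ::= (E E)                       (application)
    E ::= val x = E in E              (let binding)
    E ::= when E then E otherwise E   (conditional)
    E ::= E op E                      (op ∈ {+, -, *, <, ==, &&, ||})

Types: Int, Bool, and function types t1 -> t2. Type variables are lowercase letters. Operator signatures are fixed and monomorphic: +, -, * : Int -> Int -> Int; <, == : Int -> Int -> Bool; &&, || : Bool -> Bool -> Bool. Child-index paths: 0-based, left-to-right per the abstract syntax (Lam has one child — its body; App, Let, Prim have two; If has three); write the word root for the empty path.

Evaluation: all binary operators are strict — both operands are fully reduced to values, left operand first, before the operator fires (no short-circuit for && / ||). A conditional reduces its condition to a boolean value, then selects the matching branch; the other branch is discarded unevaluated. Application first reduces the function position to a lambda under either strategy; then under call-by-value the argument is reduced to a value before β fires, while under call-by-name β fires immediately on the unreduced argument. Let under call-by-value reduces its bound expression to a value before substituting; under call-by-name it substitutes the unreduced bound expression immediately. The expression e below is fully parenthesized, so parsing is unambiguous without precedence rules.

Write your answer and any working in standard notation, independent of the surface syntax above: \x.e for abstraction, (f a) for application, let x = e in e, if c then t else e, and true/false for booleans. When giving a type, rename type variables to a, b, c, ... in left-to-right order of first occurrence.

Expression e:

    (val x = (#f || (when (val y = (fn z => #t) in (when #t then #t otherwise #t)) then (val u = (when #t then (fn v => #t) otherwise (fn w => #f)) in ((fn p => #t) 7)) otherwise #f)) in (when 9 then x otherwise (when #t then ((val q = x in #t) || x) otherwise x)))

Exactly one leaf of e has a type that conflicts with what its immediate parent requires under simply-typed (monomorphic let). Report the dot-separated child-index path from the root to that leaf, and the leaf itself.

Derivation:
  unify Bool ~ Bool
\z._ : a -> Bool
let y : a -> Bool
  unify Bool ~ Bool
  unify Bool ~ Bool
  unify Bool ~ Bool
  unify Bool ~ Bool
\v._ : b -> Bool
\w._ : c -> Bool
  unify b -> Bool ~ c -> Bool
  unify b ~ c
  unify Bool ~ Bool
let u : c -> Bool
\p._ : d -> Bool
  unify d -> Bool ~ Int -> e
  unify d ~ Int
  unify Bool ~ e
_ _ : Bool
  unify Bool ~ Bool
  unify Bool ~ Bool
let x : Bool
  unify Int ~ Bool
  FAIL: mismatch Int ~ Bool

Answer: 1.0 : 9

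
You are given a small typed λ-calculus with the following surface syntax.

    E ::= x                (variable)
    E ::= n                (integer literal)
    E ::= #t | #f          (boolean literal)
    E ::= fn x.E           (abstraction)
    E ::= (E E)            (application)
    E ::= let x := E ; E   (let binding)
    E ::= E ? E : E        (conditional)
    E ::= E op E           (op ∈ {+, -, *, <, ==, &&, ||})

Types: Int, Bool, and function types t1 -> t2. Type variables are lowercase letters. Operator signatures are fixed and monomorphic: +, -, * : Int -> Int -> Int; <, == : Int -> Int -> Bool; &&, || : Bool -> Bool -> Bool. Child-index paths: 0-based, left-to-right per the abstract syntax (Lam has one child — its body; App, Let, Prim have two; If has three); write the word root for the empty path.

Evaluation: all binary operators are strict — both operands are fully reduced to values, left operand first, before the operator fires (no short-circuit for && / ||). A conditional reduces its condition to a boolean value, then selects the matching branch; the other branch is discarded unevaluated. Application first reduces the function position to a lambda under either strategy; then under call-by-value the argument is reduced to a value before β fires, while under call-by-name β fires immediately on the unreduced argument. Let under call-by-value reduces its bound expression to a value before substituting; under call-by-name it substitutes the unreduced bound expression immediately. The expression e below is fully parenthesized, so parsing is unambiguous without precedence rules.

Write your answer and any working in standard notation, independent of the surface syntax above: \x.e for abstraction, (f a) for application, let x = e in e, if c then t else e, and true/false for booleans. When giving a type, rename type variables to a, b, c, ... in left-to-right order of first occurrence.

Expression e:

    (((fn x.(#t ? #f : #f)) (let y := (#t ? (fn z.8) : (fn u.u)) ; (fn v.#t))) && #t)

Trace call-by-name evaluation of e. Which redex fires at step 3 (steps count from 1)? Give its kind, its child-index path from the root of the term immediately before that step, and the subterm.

Answer: delta at root : (false && true)

Working:
step 0: (((\x.(if true then false else false)) (let y = (if true then (\z.8) else (\u.u)) in (\v.true))) && true)
step 1: [beta@0] ((if true then false else false) && true)
step 2: [if@0] (false && true)
step 3: [delta@root] false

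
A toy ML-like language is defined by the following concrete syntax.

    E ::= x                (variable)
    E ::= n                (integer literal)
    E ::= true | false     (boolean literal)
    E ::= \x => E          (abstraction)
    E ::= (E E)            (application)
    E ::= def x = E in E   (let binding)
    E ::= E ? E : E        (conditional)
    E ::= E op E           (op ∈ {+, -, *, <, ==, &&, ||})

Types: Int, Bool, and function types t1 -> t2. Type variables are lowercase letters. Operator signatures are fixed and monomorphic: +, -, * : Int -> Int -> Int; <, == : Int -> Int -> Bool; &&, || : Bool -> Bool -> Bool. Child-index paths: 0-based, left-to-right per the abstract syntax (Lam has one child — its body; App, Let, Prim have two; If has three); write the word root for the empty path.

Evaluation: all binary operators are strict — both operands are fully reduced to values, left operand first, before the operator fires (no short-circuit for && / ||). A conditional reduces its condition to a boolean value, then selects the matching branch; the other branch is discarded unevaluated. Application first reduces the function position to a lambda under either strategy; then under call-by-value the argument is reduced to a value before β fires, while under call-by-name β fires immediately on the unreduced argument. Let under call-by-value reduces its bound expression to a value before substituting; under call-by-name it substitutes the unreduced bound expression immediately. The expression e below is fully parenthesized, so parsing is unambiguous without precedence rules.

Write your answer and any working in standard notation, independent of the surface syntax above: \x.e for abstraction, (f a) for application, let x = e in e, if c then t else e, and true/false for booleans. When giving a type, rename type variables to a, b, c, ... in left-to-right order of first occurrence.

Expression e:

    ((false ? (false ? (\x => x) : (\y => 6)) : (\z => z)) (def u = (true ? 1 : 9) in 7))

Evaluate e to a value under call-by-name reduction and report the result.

Answer: 7

Derivation:
step 0: ((if false then (if false then (\x.x) else (\y.6)) else (\z.z)) (let u = (if true then 1 else 9) in 7))
step 1: [if@0] ((\z.z) (let u = (if true then 1 else 9) in 7))
step 2: [beta@root] (let u = (if true then 1 else 9) in 7)
step 3: [let@root] 7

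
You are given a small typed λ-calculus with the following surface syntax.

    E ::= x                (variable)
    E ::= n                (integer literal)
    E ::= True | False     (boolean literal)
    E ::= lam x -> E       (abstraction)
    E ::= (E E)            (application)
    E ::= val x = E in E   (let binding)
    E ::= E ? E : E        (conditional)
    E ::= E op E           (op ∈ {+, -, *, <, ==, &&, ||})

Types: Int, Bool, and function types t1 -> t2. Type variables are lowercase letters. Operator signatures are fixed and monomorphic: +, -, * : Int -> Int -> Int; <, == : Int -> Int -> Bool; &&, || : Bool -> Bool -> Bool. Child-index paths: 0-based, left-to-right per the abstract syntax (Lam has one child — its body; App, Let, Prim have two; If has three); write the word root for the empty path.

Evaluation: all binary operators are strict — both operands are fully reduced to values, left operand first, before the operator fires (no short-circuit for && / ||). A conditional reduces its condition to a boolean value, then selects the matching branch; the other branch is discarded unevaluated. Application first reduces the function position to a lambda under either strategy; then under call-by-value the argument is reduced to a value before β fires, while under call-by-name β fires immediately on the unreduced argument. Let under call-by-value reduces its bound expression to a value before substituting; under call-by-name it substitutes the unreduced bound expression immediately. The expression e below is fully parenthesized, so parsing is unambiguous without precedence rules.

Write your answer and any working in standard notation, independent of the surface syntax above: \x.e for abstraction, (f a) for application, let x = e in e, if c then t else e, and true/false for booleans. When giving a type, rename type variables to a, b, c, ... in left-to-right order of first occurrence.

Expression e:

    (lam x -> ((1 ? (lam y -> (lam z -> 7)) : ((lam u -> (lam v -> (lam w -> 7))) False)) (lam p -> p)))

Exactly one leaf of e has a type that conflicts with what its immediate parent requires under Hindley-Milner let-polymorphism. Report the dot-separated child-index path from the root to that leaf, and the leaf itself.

Answer: 0.0.0 : 1

Working:
  unify Int ~ Bool
  FAIL: mismatch Int ~ Bool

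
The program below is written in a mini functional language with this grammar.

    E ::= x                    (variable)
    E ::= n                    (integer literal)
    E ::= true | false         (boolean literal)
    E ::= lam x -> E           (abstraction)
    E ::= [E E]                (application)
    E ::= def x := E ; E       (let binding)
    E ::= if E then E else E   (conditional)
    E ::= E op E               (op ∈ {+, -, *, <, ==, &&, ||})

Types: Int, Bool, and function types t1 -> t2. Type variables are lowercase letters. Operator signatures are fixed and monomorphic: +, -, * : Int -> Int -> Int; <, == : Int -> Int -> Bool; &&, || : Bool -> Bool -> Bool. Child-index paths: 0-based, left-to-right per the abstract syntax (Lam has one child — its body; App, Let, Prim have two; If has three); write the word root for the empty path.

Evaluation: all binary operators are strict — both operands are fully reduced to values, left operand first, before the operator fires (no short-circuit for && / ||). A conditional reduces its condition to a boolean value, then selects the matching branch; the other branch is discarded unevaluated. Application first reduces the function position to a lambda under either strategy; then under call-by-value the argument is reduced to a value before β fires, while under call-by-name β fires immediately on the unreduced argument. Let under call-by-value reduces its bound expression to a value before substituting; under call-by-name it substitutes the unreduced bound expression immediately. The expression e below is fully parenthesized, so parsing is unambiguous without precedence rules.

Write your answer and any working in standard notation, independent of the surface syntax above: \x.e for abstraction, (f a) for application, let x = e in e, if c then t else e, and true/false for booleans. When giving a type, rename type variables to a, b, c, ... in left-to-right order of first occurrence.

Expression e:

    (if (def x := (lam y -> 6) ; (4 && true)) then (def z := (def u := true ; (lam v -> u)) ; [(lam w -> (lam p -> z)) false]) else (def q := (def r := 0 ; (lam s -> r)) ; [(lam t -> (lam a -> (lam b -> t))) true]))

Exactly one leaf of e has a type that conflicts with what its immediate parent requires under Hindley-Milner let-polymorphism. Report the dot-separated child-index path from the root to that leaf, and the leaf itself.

Answer: 0.1.0 : 4

Trace:
\y._ : a -> Int
let x : forall. a -> Int
  unify Int ~ Bool
  FAIL: mismatch Int ~ Bool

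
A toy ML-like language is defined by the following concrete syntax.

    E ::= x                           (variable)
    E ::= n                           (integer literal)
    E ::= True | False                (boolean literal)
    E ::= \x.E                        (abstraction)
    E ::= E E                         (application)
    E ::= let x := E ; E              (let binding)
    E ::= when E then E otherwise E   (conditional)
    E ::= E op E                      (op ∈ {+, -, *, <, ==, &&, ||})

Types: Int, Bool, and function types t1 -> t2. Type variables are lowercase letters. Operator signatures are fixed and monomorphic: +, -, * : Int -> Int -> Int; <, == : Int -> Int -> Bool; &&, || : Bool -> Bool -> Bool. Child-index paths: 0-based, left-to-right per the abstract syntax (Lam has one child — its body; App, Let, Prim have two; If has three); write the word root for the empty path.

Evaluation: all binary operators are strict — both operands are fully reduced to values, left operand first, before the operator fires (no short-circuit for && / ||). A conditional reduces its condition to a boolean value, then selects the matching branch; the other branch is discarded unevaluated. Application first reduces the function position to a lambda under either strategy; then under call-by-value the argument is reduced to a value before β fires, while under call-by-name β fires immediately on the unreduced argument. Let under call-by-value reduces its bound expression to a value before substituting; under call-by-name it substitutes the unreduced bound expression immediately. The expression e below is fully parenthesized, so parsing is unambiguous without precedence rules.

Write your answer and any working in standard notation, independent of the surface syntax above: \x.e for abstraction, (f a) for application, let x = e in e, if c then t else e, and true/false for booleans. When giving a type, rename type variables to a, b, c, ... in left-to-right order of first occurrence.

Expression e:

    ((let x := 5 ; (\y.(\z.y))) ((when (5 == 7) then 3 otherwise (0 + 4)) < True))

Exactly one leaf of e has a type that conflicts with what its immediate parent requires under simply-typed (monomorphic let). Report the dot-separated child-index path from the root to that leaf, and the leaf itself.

Answer: 1.1 : true

Derivation:
let x : Int
y : a
\z._ : b -> a
\y._ : a -> b -> a
  unify Int ~ Int
  unify Int ~ Int
  unify Bool ~ Bool
  unify Int ~ Int
  unify Int ~ Int
  unify Int ~ Int
  unify Int ~ Int
  unify Bool ~ Int
  FAIL: mismatch Bool ~ Int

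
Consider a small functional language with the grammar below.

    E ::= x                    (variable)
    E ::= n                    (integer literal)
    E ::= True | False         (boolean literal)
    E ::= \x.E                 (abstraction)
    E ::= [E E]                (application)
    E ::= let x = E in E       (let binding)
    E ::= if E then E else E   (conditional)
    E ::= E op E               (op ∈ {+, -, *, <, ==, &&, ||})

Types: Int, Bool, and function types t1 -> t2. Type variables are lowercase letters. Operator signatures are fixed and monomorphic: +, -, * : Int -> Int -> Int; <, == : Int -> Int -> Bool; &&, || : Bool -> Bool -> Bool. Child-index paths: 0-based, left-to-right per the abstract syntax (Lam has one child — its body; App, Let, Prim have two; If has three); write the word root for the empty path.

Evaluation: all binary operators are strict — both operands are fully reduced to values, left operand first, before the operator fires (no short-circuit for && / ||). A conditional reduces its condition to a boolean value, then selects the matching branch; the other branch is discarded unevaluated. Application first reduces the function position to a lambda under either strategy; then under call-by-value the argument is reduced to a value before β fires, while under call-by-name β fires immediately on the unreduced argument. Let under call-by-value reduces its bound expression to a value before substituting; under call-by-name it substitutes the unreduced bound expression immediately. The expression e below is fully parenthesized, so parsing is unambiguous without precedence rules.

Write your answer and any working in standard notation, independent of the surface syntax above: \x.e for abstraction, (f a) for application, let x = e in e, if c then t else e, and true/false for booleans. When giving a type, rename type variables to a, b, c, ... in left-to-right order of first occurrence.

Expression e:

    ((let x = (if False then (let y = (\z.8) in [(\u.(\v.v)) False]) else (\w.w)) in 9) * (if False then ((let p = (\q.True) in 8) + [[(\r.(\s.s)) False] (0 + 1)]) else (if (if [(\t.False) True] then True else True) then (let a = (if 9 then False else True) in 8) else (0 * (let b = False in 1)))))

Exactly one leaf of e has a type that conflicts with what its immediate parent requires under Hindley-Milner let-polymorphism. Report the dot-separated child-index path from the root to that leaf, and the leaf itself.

Answer: 1.2.1.0.0 : 9

Derivation:
  unify Bool ~ Bool
\z._ : a -> Int
let y : forall. a -> Int
v : c
\v._ : c -> c
\u._ : b -> c -> c
  unify b -> c -> c ~ Bool -> d
  unify b ~ Bool
  unify c -> c ~ d
_ _ : c -> c
w : e
\w._ : e -> e
  unify c -> c ~ e -> e
  unify c ~ e
  unify e ~ e
let x : forall. e -> e
  unify Int ~ Int
  unify Bool ~ Bool
\q._ : f -> Bool
let p : forall. f -> Bool
  unify Int ~ Int
s : h
\s._ : h -> h
\r._ : g -> h -> h
  unify g -> h -> h ~ Bool -> i
  unify g ~ Bool
  unify h -> h ~ i
_ _ : h -> h
  unify Int ~ Int
  unify Int ~ Int
  unify h -> h ~ Int -> j
  unify h ~ Int
  unify Int ~ j
_ _ : Int
  unify Int ~ Int
\t._ : k -> Bool
  unify k -> Bool ~ Bool -> l
  unify k ~ Bool
  unify Bool ~ l
_ _ : Bool
  unify Bool ~ Bool
  unify Bool ~ Bool
  unify Bool ~ Bool
  unify Int ~ Bool
  FAIL: mismatch Int ~ Bool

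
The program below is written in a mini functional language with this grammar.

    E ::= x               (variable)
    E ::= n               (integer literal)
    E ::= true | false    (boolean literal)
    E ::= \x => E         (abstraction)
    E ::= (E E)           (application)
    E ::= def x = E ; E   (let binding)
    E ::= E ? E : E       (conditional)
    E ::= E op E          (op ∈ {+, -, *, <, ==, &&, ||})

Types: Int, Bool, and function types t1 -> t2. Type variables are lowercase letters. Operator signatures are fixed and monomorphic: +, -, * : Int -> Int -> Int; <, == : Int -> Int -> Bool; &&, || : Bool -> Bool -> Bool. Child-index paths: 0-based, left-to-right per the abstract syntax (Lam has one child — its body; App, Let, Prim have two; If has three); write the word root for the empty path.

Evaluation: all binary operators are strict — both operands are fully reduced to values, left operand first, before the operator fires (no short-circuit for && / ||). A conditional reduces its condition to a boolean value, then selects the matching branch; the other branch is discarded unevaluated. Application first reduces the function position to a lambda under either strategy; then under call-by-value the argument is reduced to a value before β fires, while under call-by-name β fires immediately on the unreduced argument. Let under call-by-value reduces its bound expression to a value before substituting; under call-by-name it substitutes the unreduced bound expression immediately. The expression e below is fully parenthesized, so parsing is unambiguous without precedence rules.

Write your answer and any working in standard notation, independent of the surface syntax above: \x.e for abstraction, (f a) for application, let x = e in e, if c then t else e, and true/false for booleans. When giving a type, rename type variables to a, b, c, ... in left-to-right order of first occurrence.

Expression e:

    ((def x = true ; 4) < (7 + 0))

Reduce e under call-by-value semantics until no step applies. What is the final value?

Answer: true

Working:
step 0: ((let x = true in 4) < (7 + 0))
step 1: [let@0] (4 < (7 + 0))
step 2: [delta@1] (4 < 7)
step 3: [delta@root] true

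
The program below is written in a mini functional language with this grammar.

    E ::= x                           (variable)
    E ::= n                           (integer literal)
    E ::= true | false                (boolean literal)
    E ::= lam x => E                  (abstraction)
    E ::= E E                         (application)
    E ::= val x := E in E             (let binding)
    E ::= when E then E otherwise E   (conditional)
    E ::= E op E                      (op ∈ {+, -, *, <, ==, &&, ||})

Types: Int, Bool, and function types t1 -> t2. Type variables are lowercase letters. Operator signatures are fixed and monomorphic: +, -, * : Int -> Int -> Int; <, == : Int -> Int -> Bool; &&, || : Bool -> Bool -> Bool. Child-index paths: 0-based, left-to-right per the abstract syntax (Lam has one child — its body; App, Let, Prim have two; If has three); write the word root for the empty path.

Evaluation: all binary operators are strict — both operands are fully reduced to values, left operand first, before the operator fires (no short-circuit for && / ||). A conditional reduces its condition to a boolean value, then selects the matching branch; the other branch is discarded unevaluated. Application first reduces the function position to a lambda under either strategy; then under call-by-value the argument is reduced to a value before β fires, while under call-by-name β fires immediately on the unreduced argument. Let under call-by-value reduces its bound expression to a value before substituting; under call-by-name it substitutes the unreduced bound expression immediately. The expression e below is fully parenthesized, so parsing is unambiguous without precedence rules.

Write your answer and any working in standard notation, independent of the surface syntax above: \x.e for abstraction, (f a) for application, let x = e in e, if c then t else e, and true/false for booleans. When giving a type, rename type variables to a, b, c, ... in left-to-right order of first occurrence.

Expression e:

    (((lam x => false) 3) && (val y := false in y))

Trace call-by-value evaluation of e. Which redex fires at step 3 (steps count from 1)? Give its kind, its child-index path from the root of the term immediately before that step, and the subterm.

Working:
step 0: (((\x.false) 3) && (let y = false in y))
step 1: [beta@0] (false && (let y = false in y))
step 2: [let@1] (false && false)
step 3: [delta@root] false

Answer: delta at root : (false && false)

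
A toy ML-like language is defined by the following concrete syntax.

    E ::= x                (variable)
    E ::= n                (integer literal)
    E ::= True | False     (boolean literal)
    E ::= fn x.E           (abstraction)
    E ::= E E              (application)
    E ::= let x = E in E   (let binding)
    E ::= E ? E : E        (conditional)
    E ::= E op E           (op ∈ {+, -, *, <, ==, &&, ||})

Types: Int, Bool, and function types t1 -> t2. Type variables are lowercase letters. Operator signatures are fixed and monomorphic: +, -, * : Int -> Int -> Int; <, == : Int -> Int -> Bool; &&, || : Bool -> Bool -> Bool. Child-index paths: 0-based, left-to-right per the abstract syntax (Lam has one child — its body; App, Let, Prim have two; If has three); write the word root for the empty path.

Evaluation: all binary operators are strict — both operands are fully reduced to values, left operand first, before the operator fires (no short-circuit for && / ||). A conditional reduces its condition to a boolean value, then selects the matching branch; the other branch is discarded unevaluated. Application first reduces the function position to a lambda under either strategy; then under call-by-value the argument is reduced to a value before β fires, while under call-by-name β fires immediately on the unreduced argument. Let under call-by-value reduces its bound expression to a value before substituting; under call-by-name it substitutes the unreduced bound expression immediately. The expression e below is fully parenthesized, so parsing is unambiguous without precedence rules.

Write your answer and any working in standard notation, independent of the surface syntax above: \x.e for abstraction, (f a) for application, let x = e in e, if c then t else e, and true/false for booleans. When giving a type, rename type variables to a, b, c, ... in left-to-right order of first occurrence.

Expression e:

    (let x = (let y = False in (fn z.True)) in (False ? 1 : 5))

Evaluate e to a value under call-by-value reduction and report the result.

Trace:
step 0: (let x = (let y = false in (\z.true)) in (if false then 1 else 5))
step 1: [let@0] (let x = (\z.true) in (if false then 1 else 5))
step 2: [let@root] (if false then 1 else 5)
step 3: [if@root] 5

Answer: 5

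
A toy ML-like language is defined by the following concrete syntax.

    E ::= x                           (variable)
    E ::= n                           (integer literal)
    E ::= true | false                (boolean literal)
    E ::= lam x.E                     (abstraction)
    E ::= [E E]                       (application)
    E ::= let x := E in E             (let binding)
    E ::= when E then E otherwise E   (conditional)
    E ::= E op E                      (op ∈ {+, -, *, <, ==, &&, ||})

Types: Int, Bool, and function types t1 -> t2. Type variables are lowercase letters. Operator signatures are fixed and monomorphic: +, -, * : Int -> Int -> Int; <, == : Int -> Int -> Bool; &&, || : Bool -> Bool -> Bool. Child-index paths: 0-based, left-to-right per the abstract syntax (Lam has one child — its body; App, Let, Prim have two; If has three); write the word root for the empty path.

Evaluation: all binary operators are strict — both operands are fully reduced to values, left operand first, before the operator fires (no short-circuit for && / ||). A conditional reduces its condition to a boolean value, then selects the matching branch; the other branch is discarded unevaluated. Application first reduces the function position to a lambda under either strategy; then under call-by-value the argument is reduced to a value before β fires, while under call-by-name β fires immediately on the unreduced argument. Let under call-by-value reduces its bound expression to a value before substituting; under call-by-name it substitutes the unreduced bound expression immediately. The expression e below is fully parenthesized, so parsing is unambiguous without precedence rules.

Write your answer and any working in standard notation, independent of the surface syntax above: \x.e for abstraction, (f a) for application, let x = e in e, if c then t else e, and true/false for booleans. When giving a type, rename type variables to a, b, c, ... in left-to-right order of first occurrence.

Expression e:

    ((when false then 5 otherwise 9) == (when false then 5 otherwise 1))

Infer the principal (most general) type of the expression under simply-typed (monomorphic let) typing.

Answer: Bool

Derivation:
  unify Bool ~ Bool
  unify Int ~ Int
  unify Int ~ Int
  unify Bool ~ Bool
  unify Int ~ Int
  unify Int ~ Int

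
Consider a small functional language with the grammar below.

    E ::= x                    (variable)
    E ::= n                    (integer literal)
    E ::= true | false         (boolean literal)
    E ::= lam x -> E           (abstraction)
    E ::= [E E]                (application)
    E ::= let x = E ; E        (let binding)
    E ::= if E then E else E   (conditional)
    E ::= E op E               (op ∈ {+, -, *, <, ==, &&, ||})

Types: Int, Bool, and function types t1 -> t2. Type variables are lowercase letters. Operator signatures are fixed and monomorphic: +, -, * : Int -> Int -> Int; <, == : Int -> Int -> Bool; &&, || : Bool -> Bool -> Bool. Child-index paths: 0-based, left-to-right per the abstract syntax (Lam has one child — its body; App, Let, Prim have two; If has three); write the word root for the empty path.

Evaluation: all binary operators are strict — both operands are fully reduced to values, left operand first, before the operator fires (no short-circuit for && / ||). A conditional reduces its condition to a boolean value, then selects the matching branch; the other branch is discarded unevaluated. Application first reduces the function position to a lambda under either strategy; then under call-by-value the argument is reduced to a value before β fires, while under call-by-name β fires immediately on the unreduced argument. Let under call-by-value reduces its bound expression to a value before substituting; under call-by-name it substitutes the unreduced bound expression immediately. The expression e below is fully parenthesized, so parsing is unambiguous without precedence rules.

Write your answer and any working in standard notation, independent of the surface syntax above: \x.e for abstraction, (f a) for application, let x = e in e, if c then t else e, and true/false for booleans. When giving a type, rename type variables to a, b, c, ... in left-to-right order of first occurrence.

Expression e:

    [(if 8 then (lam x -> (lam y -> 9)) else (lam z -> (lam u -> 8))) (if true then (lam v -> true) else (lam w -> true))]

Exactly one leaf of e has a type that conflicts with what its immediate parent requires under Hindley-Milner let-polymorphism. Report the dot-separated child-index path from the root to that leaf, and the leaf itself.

Derivation:
  unify Int ~ Bool
  FAIL: mismatch Int ~ Bool

Answer: 0.0 : 8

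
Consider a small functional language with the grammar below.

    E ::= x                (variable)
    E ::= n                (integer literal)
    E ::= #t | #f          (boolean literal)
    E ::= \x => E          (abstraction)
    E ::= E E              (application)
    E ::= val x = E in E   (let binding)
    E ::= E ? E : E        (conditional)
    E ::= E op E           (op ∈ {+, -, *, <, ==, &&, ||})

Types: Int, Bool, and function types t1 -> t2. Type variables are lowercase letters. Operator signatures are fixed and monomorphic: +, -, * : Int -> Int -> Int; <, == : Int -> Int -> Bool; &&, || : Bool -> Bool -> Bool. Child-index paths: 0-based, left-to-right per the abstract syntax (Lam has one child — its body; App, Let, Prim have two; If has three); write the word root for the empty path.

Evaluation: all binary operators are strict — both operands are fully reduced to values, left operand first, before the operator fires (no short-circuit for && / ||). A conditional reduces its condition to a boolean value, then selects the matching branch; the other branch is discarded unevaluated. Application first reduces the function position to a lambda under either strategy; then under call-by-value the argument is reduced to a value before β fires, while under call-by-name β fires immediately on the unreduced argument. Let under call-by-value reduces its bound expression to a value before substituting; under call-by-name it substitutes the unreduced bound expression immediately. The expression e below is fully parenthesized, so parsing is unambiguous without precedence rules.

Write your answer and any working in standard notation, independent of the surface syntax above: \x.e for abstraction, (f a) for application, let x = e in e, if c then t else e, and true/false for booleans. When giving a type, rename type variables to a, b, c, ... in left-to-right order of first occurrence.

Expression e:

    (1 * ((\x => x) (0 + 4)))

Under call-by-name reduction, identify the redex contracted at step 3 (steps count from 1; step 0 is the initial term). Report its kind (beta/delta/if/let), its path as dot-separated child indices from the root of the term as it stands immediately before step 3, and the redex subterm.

Derivation:
step 0: (1 * ((\x.x) (0 + 4)))
step 1: [beta@1] (1 * (0 + 4))
step 2: [delta@1] (1 * 4)
step 3: [delta@root] 4

Answer: delta at root : (1 * 4)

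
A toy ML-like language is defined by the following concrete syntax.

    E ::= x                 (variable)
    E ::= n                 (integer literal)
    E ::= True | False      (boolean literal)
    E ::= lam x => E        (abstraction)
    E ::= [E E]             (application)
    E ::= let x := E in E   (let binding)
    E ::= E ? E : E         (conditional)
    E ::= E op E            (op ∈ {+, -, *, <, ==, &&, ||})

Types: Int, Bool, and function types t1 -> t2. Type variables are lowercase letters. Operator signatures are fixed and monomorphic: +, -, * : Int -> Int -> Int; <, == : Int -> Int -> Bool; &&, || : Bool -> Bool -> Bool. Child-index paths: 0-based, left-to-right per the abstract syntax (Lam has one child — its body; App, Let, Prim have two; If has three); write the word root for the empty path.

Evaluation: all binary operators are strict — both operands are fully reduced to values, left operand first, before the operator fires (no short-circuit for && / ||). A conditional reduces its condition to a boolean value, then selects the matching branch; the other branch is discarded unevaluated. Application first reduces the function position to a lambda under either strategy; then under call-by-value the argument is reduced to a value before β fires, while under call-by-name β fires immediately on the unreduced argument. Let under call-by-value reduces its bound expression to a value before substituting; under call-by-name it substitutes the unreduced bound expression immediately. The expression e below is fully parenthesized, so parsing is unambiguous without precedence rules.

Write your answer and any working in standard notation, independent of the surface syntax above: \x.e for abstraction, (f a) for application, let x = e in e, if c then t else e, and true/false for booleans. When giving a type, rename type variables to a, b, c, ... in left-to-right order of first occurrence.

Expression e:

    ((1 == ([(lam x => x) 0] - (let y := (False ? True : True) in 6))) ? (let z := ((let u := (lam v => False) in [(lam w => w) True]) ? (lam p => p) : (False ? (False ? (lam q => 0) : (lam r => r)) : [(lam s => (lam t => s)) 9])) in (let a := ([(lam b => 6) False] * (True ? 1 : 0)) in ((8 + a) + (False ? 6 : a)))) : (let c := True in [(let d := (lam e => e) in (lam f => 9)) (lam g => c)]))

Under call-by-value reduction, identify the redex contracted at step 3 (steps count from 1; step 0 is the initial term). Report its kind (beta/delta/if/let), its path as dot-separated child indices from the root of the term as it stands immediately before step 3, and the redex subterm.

Answer: let at 0.1.1 : (let y = true in 6)

Working:
step 0: (if (1 == (((\x.x) 0) - (let y = (if false then true else true) in 6))) then (let z = (if (let u = (\v.false) in ((\w.w) true)) then (\p.p) else (if false then (if false then (\q.0) else (\r.r)) else ((\s.(\t.s)) 9))) in (let a = (((\b.6) false) * (if true then 1 else 0)) in ((8 + a) + (if false then 6 else a)))) else (let c = true in ((let d = (\e.e) in (\f.9)) (\g.c))))
step 1: [beta@0.1.0] (if (1 == (0 - (let y = (if false then true else true) in 6))) then (let z = (if (let u = (\v.false) in ((\w.w) true)) then (\p.p) else (if false then (if false then (\q.0) else (\r.r)) else ((\s.(\t.s)) 9))) in (let a = (((\b.6) false) * (if true then 1 else 0)) in ((8 + a) + (if false then 6 else a)))) else (let c = true in ((let d = (\e.e) in (\f.9)) (\g.c))))
step 2: [if@0.1.1.0] (if (1 == (0 - (let y = true in 6))) then (let z = (if (let u = (\v.false) in ((\w.w) true)) then (\p.p) else (if false then (if false then (\q.0) else (\r.r)) else ((\s.(\t.s)) 9))) in (let a = (((\b.6) false) * (if true then 1 else 0)) in ((8 + a) + (if false then 6 else a)))) else (let c = true in ((let d = (\e.e) in (\f.9)) (\g.c))))
step 3: [let@0.1.1] (if (1 == (0 - 6)) then (let z = (if (let u = (\v.false) in ((\w.w) true)) then (\p.p) else (if false then (if false then (\q.0) else (\r.r)) else ((\s.(\t.s)) 9))) in (let a = (((\b.6) false) * (if true then 1 else 0)) in ((8 + a) + (if false then 6 else a)))) else (let c = true in ((let d = (\e.e) in (\f.9)) (\g.c))))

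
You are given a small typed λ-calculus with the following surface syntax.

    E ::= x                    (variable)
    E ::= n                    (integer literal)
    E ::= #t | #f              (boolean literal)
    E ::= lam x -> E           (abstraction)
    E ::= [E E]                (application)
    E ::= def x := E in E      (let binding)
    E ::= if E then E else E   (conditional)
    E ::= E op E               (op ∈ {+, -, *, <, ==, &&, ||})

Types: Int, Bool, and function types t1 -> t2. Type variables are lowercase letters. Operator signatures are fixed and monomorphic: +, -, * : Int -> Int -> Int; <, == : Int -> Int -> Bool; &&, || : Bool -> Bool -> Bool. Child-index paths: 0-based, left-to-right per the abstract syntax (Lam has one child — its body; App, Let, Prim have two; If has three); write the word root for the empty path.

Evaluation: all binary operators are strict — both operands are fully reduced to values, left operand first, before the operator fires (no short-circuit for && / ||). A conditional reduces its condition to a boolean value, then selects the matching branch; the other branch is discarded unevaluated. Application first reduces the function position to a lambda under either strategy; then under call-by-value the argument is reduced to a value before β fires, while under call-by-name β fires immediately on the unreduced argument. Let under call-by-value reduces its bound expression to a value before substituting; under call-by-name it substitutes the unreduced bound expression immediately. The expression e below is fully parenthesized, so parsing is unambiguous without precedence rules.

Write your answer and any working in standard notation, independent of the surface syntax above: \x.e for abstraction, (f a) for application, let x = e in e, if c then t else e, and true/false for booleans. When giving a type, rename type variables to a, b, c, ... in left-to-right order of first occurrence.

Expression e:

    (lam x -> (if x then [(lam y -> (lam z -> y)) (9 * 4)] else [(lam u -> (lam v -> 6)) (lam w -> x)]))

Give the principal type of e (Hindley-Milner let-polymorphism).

Answer: Bool -> a -> Int

Working:
x : a
  unify a ~ Bool
y : b
\z._ : c -> b
\y._ : b -> c -> b
  unify Int ~ Int
  unify Int ~ Int
  unify b -> c -> b ~ Int -> d
  unify b ~ Int
  unify c -> Int ~ d
_ _ : c -> Int
\v._ : f -> Int
\u._ : e -> f -> Int
x : Bool
\w._ : g -> Bool
  unify e -> f -> Int ~ (g -> Bool) -> h
  unify e ~ g -> Bool
  unify f -> Int ~ h
_ _ : f -> Int
  unify c -> Int ~ f -> Int
  unify c ~ f
  unify Int ~ Int
\x._ : Bool -> f -> Int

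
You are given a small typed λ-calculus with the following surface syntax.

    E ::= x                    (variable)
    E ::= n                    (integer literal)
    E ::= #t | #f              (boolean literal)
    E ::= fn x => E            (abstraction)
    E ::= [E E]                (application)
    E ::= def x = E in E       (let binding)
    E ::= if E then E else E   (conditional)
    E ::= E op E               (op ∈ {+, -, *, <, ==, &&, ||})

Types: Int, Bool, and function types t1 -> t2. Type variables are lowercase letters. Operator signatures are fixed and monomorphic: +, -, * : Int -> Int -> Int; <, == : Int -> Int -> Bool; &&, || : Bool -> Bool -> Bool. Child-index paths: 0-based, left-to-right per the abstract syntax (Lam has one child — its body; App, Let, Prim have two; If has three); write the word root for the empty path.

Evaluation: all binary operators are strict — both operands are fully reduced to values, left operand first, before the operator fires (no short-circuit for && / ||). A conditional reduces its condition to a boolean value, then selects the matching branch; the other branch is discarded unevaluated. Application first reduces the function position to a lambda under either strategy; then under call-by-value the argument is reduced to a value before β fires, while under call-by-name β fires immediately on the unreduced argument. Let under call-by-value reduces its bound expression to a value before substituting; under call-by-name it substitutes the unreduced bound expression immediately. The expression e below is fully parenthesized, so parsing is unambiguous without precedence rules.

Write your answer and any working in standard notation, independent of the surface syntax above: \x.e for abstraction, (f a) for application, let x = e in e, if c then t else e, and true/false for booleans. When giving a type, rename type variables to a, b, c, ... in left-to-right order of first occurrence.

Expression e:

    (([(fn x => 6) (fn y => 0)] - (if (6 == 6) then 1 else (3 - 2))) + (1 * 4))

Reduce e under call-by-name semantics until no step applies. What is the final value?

Working:
step 0: ((((\x.6) (\y.0)) - (if (6 == 6) then 1 else (3 - 2))) + (1 * 4))
step 1: [beta@0.0] ((6 - (if (6 == 6) then 1 else (3 - 2))) + (1 * 4))
step 2: [delta@0.1.0] ((6 - (if true then 1 else (3 - 2))) + (1 * 4))
step 3: [if@0.1] ((6 - 1) + (1 * 4))
step 4: [delta@0] (5 + (1 * 4))
step 5: [delta@1] (5 + 4)
step 6: [delta@root] 9

Answer: 9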